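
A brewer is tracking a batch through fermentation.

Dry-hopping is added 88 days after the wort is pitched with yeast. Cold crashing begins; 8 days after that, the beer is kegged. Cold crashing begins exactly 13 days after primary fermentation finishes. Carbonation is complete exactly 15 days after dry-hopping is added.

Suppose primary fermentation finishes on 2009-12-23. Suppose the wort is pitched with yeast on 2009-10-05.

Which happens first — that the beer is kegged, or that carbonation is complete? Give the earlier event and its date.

Primary fermentation finishes: Dec 23, 2009.
Cold crashing begins: Dec 23, 2009 + 13 days = Jan 5, 2010.
The beer is kegged: Jan 5, 2010 + 8 days = Jan 13, 2010.
The wort is pitched with yeast: Oct 5, 2009.
Dry-hopping is added: Oct 5, 2009 + 88 days = Jan 1, 2010.
Carbonation is complete: Jan 1, 2010 + 15 days = Jan 16, 2010.
Comparing: the beer is kegged on Jan 13, 2010 vs carbonation is complete on Jan 16, 2010. Earlier: the beer is kegged.

The beer is kegged — 2010-01-13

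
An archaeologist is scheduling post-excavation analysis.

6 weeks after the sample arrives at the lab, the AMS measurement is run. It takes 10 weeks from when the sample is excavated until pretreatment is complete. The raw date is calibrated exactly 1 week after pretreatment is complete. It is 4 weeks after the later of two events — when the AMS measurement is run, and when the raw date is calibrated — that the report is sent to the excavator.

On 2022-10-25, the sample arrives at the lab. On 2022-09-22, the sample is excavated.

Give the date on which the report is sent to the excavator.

2023-01-05

The sample arrives at the lab: Oct 25, 2022.
The AMS measurement is run: Oct 25, 2022 + 6 weeks = Dec 6, 2022.
The sample is excavated: Sep 22, 2022.
Pretreatment is complete: Sep 22, 2022 + 10 weeks = Dec 1, 2022.
The raw date is calibrated: Dec 1, 2022 + 1 week = Dec 8, 2022.
Both prerequisites met — the AMS measurement is run (Dec 6, 2022), the raw date is calibrated (Dec 8, 2022); the later is Dec 8, 2022.
The report is sent to the excavator: Dec 8, 2022 + 4 weeks = Jan 5, 2023.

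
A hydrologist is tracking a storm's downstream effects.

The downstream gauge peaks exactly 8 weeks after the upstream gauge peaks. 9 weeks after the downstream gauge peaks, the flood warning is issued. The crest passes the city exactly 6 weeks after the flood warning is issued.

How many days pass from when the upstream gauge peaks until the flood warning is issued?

Causal path: the upstream gauge peaks → the downstream gauge peaks → the flood warning is issued.
Total delay along the path: 8 + 9 weeks = 17 weeks = 119 days.

119 days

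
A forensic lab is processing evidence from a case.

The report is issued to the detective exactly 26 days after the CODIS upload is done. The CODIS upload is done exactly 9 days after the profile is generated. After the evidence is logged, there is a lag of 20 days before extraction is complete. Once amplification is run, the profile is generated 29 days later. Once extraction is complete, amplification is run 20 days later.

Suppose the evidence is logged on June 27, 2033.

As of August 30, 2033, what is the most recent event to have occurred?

Amplification is run

The evidence is logged: Jun 27, 2033.
Extraction is complete: Jun 27, 2033 + 20 days = Jul 17, 2033.
Amplification is run: Jul 17, 2033 + 20 days = Aug 6, 2033.
The profile is generated: Aug 6, 2033 + 29 days = Sep 4, 2033.
The CODIS upload is done: Sep 4, 2033 + 9 days = Sep 13, 2033.
The report is issued to the detective: Sep 13, 2033 + 26 days = Oct 9, 2033.
Aug 30, 2033 falls between when amplification is run (Aug 6, 2033) and when the profile is generated (Sep 4, 2033).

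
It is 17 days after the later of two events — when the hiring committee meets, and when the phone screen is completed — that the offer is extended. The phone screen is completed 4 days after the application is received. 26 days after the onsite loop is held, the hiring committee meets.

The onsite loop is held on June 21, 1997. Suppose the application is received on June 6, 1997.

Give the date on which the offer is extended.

The onsite loop is held: Jun 21, 1997.
The hiring committee meets: Jun 21, 1997 + 26 days = Jul 17, 1997.
The application is received: Jun 6, 1997.
The phone screen is completed: Jun 6, 1997 + 4 days = Jun 10, 1997.
Both prerequisites met — the hiring committee meets (Jul 17, 1997), the phone screen is completed (Jun 10, 1997); the later is Jul 17, 1997.
The offer is extended: Jul 17, 1997 + 17 days = Aug 3, 1997.

August 3, 1997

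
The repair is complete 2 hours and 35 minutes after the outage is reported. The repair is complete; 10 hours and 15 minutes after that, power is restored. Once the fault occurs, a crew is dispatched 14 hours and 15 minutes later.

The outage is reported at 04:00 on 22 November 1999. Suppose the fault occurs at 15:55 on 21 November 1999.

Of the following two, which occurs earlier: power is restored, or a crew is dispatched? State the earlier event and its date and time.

A crew is dispatched — 06:10 on 22 November 1999

The outage is reported: 04:00 Nov 22, 1999.
The repair is complete: 04:00 Nov 22, 1999 + 2h35m = 06:35 Nov 22, 1999.
Power is restored: 06:35 Nov 22, 1999 + 10h15m = 16:50 Nov 22, 1999.
The fault occurs: 15:55 Nov 21, 1999.
A crew is dispatched: 15:55 Nov 21, 1999 + 14h15m = 06:10 Nov 22, 1999.
Comparing: power is restored at 16:50 Nov 22, 1999 vs a crew is dispatched at 06:10 Nov 22, 1999. Earlier: a crew is dispatched.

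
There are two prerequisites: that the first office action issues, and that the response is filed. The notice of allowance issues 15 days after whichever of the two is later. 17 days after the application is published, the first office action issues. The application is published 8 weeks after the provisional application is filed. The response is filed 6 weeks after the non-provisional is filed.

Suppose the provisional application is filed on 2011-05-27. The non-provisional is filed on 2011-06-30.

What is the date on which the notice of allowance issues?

2011-08-26

The provisional application is filed: May 27, 2011.
The application is published: May 27, 2011 + 8 weeks = Jul 22, 2011.
The first office action issues: Jul 22, 2011 + 17 days = Aug 8, 2011.
The non-provisional is filed: Jun 30, 2011.
The response is filed: Jun 30, 2011 + 6 weeks = Aug 11, 2011.
Both prerequisites met — the first office action issues (Aug 8, 2011), the response is filed (Aug 11, 2011); the later is Aug 11, 2011.
The notice of allowance issues: Aug 11, 2011 + 15 days = Aug 26, 2011.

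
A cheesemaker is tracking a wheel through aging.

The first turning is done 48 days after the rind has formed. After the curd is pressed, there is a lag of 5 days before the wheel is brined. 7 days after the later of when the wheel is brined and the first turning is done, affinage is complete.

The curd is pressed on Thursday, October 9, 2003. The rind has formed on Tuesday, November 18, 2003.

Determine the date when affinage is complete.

Monday, January 12, 2004

The curd is pressed: Oct 9, 2003.
The wheel is brined: Oct 9, 2003 + 5 days = Oct 14, 2003.
The rind has formed: Nov 18, 2003.
The first turning is done: Nov 18, 2003 + 48 days = Jan 5, 2004.
Both prerequisites met — the wheel is brined (Oct 14, 2003), the first turning is done (Jan 5, 2004); the later is Jan 5, 2004.
Affinage is complete: Jan 5, 2004 + 7 days = Jan 12, 2004.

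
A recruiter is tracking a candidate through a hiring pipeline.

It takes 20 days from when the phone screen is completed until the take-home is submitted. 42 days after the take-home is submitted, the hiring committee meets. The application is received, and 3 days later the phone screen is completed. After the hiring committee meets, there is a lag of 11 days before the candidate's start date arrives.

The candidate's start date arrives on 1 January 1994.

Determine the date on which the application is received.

The candidate's start date arrives: Jan 1, 1994.
The hiring committee meets: Jan 1, 1994 − 11 days = Dec 21, 1993.
The take-home is submitted: Dec 21, 1993 − 42 days = Nov 9, 1993.
The phone screen is completed: Nov 9, 1993 − 20 days = Oct 20, 1993.
The application is received: Oct 20, 1993 − 3 days = Oct 17, 1993.

17 October 1993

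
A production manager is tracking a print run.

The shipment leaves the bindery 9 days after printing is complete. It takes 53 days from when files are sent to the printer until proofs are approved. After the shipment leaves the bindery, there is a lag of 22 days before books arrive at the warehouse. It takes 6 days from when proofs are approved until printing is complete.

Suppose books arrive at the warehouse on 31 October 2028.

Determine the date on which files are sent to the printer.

2 August 2028

Books arrive at the warehouse: Oct 31, 2028.
The shipment leaves the bindery: Oct 31, 2028 − 22 days = Oct 9, 2028.
Printing is complete: Oct 9, 2028 − 9 days = Sep 30, 2028.
Proofs are approved: Sep 30, 2028 − 6 days = Sep 24, 2028.
Files are sent to the printer: Sep 24, 2028 − 53 days = Aug 2, 2028.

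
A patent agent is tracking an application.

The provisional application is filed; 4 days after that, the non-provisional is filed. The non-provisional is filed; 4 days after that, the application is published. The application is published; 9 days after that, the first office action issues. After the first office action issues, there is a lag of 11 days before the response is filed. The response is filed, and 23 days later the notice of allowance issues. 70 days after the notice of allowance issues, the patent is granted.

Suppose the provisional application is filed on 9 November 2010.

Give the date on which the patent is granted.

10 March 2011

The provisional application is filed: Nov 9, 2010.
The non-provisional is filed: Nov 9, 2010 + 4 days = Nov 13, 2010.
The application is published: Nov 13, 2010 + 4 days = Nov 17, 2010.
The first office action issues: Nov 17, 2010 + 9 days = Nov 26, 2010.
The response is filed: Nov 26, 2010 + 11 days = Dec 7, 2010.
The notice of allowance issues: Dec 7, 2010 + 23 days = Dec 30, 2010.
The patent is granted: Dec 30, 2010 + 70 days = Mar 10, 2011.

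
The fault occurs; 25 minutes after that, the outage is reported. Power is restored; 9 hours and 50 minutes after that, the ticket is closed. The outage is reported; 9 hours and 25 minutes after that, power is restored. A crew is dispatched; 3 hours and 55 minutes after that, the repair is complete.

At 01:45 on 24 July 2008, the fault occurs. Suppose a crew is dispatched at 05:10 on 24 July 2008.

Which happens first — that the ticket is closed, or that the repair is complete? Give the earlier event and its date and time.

The fault occurs: 01:45 Jul 24, 2008.
The outage is reported: 01:45 Jul 24, 2008 + 25m = 02:10 Jul 24, 2008.
Power is restored: 02:10 Jul 24, 2008 + 9h25m = 11:35 Jul 24, 2008.
The ticket is closed: 11:35 Jul 24, 2008 + 9h50m = 21:25 Jul 24, 2008.
A crew is dispatched: 05:10 Jul 24, 2008.
The repair is complete: 05:10 Jul 24, 2008 + 3h55m = 09:05 Jul 24, 2008.
Comparing: the ticket is closed at 21:25 Jul 24, 2008 vs the repair is complete at 09:05 Jul 24, 2008. Earlier: the repair is complete.

The repair is complete — 09:05 on 24 July 2008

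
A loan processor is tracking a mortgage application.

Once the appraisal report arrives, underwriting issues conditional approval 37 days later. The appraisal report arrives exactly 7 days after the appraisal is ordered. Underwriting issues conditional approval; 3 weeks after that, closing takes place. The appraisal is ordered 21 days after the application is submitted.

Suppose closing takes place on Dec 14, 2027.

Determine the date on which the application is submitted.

Closing takes place: Dec 14, 2027.
Underwriting issues conditional approval: Dec 14, 2027 − 3 weeks = Nov 23, 2027.
The appraisal report arrives: Nov 23, 2027 − 37 days = Oct 17, 2027.
The appraisal is ordered: Oct 17, 2027 − 7 days = Oct 10, 2027.
The application is submitted: Oct 10, 2027 − 21 days = Sep 19, 2027.

Sep 19, 2027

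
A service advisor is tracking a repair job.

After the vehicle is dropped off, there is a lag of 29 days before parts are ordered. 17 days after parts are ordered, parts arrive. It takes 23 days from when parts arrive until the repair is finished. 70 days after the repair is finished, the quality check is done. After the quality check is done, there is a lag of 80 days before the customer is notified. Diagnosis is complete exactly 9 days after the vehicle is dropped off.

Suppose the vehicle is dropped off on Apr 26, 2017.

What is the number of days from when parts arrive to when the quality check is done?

Causal path: parts arrive → the repair is finished → the quality check is done.
Total delay along the path: 23 + 70 = 93 days.

93 days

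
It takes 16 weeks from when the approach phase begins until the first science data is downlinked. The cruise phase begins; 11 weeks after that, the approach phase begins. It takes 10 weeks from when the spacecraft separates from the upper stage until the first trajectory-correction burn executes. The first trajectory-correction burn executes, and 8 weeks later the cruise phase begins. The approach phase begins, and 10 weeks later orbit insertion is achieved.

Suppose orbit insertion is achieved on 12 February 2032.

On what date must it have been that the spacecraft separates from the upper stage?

15 May 2031

Orbit insertion is achieved: Feb 12, 2032.
The approach phase begins: Feb 12, 2032 − 10 weeks = Dec 4, 2031.
The cruise phase begins: Dec 4, 2031 − 11 weeks = Sep 18, 2031.
The first trajectory-correction burn executes: Sep 18, 2031 − 8 weeks = Jul 24, 2031.
The spacecraft separates from the upper stage: Jul 24, 2031 − 10 weeks = May 15, 2031.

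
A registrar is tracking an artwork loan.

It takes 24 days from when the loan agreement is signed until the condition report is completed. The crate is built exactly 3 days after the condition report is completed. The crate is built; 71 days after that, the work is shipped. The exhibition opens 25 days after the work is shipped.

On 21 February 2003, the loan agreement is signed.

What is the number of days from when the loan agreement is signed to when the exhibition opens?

123 days

Causal path: the loan agreement is signed → the condition report is completed → the crate is built → the work is shipped → the exhibition opens.
Total delay along the path: 24 + 3 + 71 + 25 = 123 days.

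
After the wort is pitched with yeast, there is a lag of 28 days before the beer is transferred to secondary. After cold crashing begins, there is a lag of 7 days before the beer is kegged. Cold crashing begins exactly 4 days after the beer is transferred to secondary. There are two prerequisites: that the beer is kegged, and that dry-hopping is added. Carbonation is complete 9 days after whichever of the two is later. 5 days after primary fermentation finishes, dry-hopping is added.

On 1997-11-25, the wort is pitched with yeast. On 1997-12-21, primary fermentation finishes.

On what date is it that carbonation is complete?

1998-01-12

The wort is pitched with yeast: Nov 25, 1997.
The beer is transferred to secondary: Nov 25, 1997 + 28 days = Dec 23, 1997.
Cold crashing begins: Dec 23, 1997 + 4 days = Dec 27, 1997.
The beer is kegged: Dec 27, 1997 + 7 days = Jan 3, 1998.
Primary fermentation finishes: Dec 21, 1997.
Dry-hopping is added: Dec 21, 1997 + 5 days = Dec 26, 1997.
Both prerequisites met — the beer is kegged (Jan 3, 1998), dry-hopping is added (Dec 26, 1997); the later is Jan 3, 1998.
Carbonation is complete: Jan 3, 1998 + 9 days = Jan 12, 1998.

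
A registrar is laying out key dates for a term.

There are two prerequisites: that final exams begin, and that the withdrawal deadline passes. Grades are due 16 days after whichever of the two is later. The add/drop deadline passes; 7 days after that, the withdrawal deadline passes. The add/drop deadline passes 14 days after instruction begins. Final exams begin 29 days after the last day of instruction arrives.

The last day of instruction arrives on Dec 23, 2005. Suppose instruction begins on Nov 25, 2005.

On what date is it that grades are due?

Feb 6, 2006

The last day of instruction arrives: Dec 23, 2005.
Final exams begin: Dec 23, 2005 + 29 days = Jan 21, 2006.
Instruction begins: Nov 25, 2005.
The add/drop deadline passes: Nov 25, 2005 + 14 days = Dec 9, 2005.
The withdrawal deadline passes: Dec 9, 2005 + 7 days = Dec 16, 2005.
Both prerequisites met — final exams begin (Jan 21, 2006), the withdrawal deadline passes (Dec 16, 2005); the later is Jan 21, 2006.
Grades are due: Jan 21, 2006 + 16 days = Feb 6, 2006.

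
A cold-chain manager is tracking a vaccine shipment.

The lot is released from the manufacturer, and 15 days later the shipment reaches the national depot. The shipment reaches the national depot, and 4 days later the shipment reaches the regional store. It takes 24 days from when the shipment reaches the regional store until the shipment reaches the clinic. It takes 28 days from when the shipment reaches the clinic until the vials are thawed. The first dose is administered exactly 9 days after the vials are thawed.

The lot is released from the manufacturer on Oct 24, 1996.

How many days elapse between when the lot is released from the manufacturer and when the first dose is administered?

Causal path: the lot is released from the manufacturer → the shipment reaches the national depot → the shipment reaches the regional store → the shipment reaches the clinic → the vials are thawed → the first dose is administered.
Total delay along the path: 15 + 4 + 24 + 28 + 9 = 80 days.

80 days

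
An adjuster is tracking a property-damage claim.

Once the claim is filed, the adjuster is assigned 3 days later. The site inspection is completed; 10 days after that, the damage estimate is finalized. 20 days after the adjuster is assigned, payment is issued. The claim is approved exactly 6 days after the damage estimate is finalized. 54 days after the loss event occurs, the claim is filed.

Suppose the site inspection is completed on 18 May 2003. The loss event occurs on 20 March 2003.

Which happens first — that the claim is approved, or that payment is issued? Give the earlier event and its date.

The site inspection is completed: May 18, 2003.
The damage estimate is finalized: May 18, 2003 + 10 days = May 28, 2003.
The claim is approved: May 28, 2003 + 6 days = Jun 3, 2003.
The loss event occurs: Mar 20, 2003.
The claim is filed: Mar 20, 2003 + 54 days = May 13, 2003.
The adjuster is assigned: May 13, 2003 + 3 days = May 16, 2003.
Payment is issued: May 16, 2003 + 20 days = Jun 5, 2003.
Comparing: the claim is approved on Jun 3, 2003 vs payment is issued on Jun 5, 2003. Earlier: the claim is approved.

The claim is approved — 3 June 2003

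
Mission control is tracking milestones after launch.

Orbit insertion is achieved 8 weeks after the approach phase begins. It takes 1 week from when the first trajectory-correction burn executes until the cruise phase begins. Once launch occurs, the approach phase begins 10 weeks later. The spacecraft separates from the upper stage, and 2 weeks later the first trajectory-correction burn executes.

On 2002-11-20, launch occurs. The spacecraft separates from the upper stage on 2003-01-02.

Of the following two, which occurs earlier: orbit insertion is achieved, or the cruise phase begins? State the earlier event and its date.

The cruise phase begins — 2003-01-23

Launch occurs: Nov 20, 2002.
The approach phase begins: Nov 20, 2002 + 10 weeks = Jan 29, 2003.
Orbit insertion is achieved: Jan 29, 2003 + 8 weeks = Mar 26, 2003.
The spacecraft separates from the upper stage: Jan 2, 2003.
The first trajectory-correction burn executes: Jan 2, 2003 + 2 weeks = Jan 16, 2003.
The cruise phase begins: Jan 16, 2003 + 1 week = Jan 23, 2003.
Comparing: orbit insertion is achieved on Mar 26, 2003 vs the cruise phase begins on Jan 23, 2003. Earlier: the cruise phase begins.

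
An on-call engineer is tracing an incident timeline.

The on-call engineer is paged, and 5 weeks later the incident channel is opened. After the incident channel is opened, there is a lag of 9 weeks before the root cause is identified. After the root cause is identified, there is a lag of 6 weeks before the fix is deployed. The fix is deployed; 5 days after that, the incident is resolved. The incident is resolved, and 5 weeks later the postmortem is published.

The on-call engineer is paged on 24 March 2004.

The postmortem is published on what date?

The on-call engineer is paged: Mar 24, 2004.
The incident channel is opened: Mar 24, 2004 + 5 weeks = Apr 28, 2004.
The root cause is identified: Apr 28, 2004 + 9 weeks = Jun 30, 2004.
The fix is deployed: Jun 30, 2004 + 6 weeks = Aug 11, 2004.
The incident is resolved: Aug 11, 2004 + 5 days = Aug 16, 2004.
The postmortem is published: Aug 16, 2004 + 5 weeks = Sep 20, 2004.

20 September 2004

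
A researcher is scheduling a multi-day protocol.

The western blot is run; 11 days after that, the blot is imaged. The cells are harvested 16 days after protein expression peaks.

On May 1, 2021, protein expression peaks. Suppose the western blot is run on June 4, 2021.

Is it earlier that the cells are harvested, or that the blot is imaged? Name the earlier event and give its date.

The cells are harvested — May 17, 2021

Protein expression peaks: May 1, 2021.
The cells are harvested: May 1, 2021 + 16 days = May 17, 2021.
The western blot is run: Jun 4, 2021.
The blot is imaged: Jun 4, 2021 + 11 days = Jun 15, 2021.
Comparing: the cells are harvested on May 17, 2021 vs the blot is imaged on Jun 15, 2021. Earlier: the cells are harvested.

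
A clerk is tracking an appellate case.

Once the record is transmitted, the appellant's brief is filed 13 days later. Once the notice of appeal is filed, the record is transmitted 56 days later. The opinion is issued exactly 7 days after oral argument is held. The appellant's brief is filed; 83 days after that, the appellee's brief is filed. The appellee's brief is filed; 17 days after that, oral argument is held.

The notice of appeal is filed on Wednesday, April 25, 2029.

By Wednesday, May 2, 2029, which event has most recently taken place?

The notice of appeal is filed

The notice of appeal is filed: Apr 25, 2029.
The record is transmitted: Apr 25, 2029 + 56 days = Jun 20, 2029.
The appellant's brief is filed: Jun 20, 2029 + 13 days = Jul 3, 2029.
The appellee's brief is filed: Jul 3, 2029 + 83 days = Sep 24, 2029.
Oral argument is held: Sep 24, 2029 + 17 days = Oct 11, 2029.
The opinion is issued: Oct 11, 2029 + 7 days = Oct 18, 2029.
May 2, 2029 falls between when the notice of appeal is filed (Apr 25, 2029) and when the record is transmitted (Jun 20, 2029).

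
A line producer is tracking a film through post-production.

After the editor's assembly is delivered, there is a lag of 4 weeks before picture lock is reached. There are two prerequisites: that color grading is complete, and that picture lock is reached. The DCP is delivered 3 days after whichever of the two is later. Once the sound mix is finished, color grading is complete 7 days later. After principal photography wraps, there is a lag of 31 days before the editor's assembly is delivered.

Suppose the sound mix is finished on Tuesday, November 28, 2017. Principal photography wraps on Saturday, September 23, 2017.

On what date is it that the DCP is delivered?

Friday, December 8, 2017

The sound mix is finished: Nov 28, 2017.
Color grading is complete: Nov 28, 2017 + 7 days = Dec 5, 2017.
Principal photography wraps: Sep 23, 2017.
The editor's assembly is delivered: Sep 23, 2017 + 31 days = Oct 24, 2017.
Picture lock is reached: Oct 24, 2017 + 4 weeks = Nov 21, 2017.
Both prerequisites met — color grading is complete (Dec 5, 2017), picture lock is reached (Nov 21, 2017); the later is Dec 5, 2017.
The DCP is delivered: Dec 5, 2017 + 3 days = Dec 8, 2017.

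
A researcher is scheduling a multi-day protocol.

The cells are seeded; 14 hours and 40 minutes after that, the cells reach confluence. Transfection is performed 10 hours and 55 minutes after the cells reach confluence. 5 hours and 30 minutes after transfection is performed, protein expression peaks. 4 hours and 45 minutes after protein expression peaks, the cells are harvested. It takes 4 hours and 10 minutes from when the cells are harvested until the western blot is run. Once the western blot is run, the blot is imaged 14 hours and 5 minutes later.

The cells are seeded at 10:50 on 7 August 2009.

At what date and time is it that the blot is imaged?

The cells are seeded: 10:50 Aug 7, 2009.
The cells reach confluence: 10:50 Aug 7, 2009 + 14h40m = 01:30 Aug 8, 2009.
Transfection is performed: 01:30 Aug 8, 2009 + 10h55m = 12:25 Aug 8, 2009.
Protein expression peaks: 12:25 Aug 8, 2009 + 5h30m = 17:55 Aug 8, 2009.
The cells are harvested: 17:55 Aug 8, 2009 + 4h45m = 22:40 Aug 8, 2009.
The western blot is run: 22:40 Aug 8, 2009 + 4h10m = 02:50 Aug 9, 2009.
The blot is imaged: 02:50 Aug 9, 2009 + 14h05m = 16:55 Aug 9, 2009.

16:55 on 9 August 2009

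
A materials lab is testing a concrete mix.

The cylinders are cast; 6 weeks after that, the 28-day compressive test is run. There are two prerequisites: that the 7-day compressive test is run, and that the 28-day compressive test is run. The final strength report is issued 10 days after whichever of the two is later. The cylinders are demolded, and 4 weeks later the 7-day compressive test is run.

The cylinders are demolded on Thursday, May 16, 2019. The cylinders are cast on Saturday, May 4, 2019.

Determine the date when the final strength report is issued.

Tuesday, June 25, 2019

The cylinders are demolded: May 16, 2019.
The 7-day compressive test is run: May 16, 2019 + 4 weeks = Jun 13, 2019.
The cylinders are cast: May 4, 2019.
The 28-day compressive test is run: May 4, 2019 + 6 weeks = Jun 15, 2019.
Both prerequisites met — the 7-day compressive test is run (Jun 13, 2019), the 28-day compressive test is run (Jun 15, 2019); the later is Jun 15, 2019.
The final strength report is issued: Jun 15, 2019 + 10 days = Jun 25, 2019.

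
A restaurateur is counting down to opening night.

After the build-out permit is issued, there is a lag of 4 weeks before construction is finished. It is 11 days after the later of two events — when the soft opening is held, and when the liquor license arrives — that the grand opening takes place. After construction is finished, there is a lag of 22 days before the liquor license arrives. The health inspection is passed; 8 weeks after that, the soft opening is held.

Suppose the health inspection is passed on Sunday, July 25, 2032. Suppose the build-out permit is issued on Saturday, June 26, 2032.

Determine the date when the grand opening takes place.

The health inspection is passed: Jul 25, 2032.
The soft opening is held: Jul 25, 2032 + 8 weeks = Sep 19, 2032.
The build-out permit is issued: Jun 26, 2032.
Construction is finished: Jun 26, 2032 + 4 weeks = Jul 24, 2032.
The liquor license arrives: Jul 24, 2032 + 22 days = Aug 15, 2032.
Both prerequisites met — the soft opening is held (Sep 19, 2032), the liquor license arrives (Aug 15, 2032); the later is Sep 19, 2032.
The grand opening takes place: Sep 19, 2032 + 11 days = Sep 30, 2032.

Thursday, September 30, 2032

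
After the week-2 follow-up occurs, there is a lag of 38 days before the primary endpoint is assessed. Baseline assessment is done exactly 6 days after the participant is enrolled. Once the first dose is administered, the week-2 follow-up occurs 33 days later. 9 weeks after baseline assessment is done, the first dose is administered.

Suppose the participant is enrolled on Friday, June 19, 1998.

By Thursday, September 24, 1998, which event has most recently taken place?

The first dose is administered

The participant is enrolled: Jun 19, 1998.
Baseline assessment is done: Jun 19, 1998 + 6 days = Jun 25, 1998.
The first dose is administered: Jun 25, 1998 + 9 weeks = Aug 27, 1998.
The week-2 follow-up occurs: Aug 27, 1998 + 33 days = Sep 29, 1998.
The primary endpoint is assessed: Sep 29, 1998 + 38 days = Nov 6, 1998.
Sep 24, 1998 falls between when the first dose is administered (Aug 27, 1998) and when the week-2 follow-up occurs (Sep 29, 1998).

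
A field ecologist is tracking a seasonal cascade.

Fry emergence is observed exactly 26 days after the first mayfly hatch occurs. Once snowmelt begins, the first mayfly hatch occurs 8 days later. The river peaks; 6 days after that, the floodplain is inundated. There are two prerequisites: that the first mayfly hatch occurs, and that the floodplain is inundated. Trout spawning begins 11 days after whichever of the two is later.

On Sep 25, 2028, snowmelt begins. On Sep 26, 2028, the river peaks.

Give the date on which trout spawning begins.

Snowmelt begins: Sep 25, 2028.
The first mayfly hatch occurs: Sep 25, 2028 + 8 days = Oct 3, 2028.
The river peaks: Sep 26, 2028.
The floodplain is inundated: Sep 26, 2028 + 6 days = Oct 2, 2028.
Both prerequisites met — the first mayfly hatch occurs (Oct 3, 2028), the floodplain is inundated (Oct 2, 2028); the later is Oct 3, 2028.
Trout spawning begins: Oct 3, 2028 + 11 days = Oct 14, 2028.

Oct 14, 2028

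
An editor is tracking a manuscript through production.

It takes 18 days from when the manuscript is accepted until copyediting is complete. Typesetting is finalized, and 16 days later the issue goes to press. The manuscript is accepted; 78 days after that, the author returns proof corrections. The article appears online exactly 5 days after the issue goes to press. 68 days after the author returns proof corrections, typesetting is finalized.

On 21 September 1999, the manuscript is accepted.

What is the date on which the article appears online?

The manuscript is accepted: Sep 21, 1999.
The author returns proof corrections: Sep 21, 1999 + 78 days = Dec 8, 1999.
Typesetting is finalized: Dec 8, 1999 + 68 days = Feb 14, 2000.
The issue goes to press: Feb 14, 2000 + 16 days = Mar 1, 2000.
The article appears online: Mar 1, 2000 + 5 days = Mar 6, 2000.

6 March 2000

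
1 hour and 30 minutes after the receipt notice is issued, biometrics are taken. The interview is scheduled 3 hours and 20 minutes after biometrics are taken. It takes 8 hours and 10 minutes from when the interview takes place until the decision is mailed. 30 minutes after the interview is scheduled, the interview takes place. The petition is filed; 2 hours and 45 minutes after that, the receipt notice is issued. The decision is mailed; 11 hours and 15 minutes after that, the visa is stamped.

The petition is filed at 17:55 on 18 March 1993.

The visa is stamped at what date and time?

21:25 on 19 March 1993

The petition is filed: 17:55 Mar 18, 1993.
The receipt notice is issued: 17:55 Mar 18, 1993 + 2h45m = 20:40 Mar 18, 1993.
Biometrics are taken: 20:40 Mar 18, 1993 + 1h30m = 22:10 Mar 18, 1993.
The interview is scheduled: 22:10 Mar 18, 1993 + 3h20m = 01:30 Mar 19, 1993.
The interview takes place: 01:30 Mar 19, 1993 + 30m = 02:00 Mar 19, 1993.
The decision is mailed: 02:00 Mar 19, 1993 + 8h10m = 10:10 Mar 19, 1993.
The visa is stamped: 10:10 Mar 19, 1993 + 11h15m = 21:25 Mar 19, 1993.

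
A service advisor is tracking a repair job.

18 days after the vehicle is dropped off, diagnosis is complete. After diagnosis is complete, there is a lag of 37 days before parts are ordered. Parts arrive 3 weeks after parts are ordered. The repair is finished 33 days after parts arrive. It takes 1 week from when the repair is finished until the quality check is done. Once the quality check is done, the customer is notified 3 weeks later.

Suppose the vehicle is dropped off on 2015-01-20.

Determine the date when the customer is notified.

2015-06-06

The vehicle is dropped off: Jan 20, 2015.
Diagnosis is complete: Jan 20, 2015 + 18 days = Feb 7, 2015.
Parts are ordered: Feb 7, 2015 + 37 days = Mar 16, 2015.
Parts arrive: Mar 16, 2015 + 3 weeks = Apr 6, 2015.
The repair is finished: Apr 6, 2015 + 33 days = May 9, 2015.
The quality check is done: May 9, 2015 + 1 week = May 16, 2015.
The customer is notified: May 16, 2015 + 3 weeks = Jun 6, 2015.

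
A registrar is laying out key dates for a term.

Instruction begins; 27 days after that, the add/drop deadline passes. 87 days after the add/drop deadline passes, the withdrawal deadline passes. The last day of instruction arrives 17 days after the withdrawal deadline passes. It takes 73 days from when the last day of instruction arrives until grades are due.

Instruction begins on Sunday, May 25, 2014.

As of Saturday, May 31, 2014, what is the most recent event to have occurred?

Instruction begins: May 25, 2014.
The add/drop deadline passes: May 25, 2014 + 27 days = Jun 21, 2014.
The withdrawal deadline passes: Jun 21, 2014 + 87 days = Sep 16, 2014.
The last day of instruction arrives: Sep 16, 2014 + 17 days = Oct 3, 2014.
Grades are due: Oct 3, 2014 + 73 days = Dec 15, 2014.
May 31, 2014 falls between when instruction begins (May 25, 2014) and when the add/drop deadline passes (Jun 21, 2014).

Instruction begins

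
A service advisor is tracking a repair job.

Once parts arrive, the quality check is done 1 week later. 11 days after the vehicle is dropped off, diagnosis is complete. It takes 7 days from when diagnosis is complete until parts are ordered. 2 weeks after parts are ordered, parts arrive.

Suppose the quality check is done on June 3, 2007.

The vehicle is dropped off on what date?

The quality check is done: Jun 3, 2007.
Parts arrive: Jun 3, 2007 − 1 week = May 27, 2007.
Parts are ordered: May 27, 2007 − 2 weeks = May 13, 2007.
Diagnosis is complete: May 13, 2007 − 7 days = May 6, 2007.
The vehicle is dropped off: May 6, 2007 − 11 days = Apr 25, 2007.

April 25, 2007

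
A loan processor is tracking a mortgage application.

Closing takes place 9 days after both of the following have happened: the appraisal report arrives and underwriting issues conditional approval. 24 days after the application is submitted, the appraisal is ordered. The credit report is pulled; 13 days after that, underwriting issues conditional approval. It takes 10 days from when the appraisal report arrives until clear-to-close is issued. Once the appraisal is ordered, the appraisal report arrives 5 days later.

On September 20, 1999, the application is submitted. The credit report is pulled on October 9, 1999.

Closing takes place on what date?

October 31, 1999

The application is submitted: Sep 20, 1999.
The appraisal is ordered: Sep 20, 1999 + 24 days = Oct 14, 1999.
The appraisal report arrives: Oct 14, 1999 + 5 days = Oct 19, 1999.
The credit report is pulled: Oct 9, 1999.
Underwriting issues conditional approval: Oct 9, 1999 + 13 days = Oct 22, 1999.
Both prerequisites met — the appraisal report arrives (Oct 19, 1999), underwriting issues conditional approval (Oct 22, 1999); the later is Oct 22, 1999.
Closing takes place: Oct 22, 1999 + 9 days = Oct 31, 1999.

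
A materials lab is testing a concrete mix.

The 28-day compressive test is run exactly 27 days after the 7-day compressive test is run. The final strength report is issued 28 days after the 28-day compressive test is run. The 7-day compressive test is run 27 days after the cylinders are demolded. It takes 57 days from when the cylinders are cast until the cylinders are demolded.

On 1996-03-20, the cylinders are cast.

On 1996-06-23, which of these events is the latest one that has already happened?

The 7-day compressive test is run

The cylinders are cast: Mar 20, 1996.
The cylinders are demolded: Mar 20, 1996 + 57 days = May 16, 1996.
The 7-day compressive test is run: May 16, 1996 + 27 days = Jun 12, 1996.
The 28-day compressive test is run: Jun 12, 1996 + 27 days = Jul 9, 1996.
The final strength report is issued: Jul 9, 1996 + 28 days = Aug 6, 1996.
Jun 23, 1996 falls between when the 7-day compressive test is run (Jun 12, 1996) and when the 28-day compressive test is run (Jul 9, 1996).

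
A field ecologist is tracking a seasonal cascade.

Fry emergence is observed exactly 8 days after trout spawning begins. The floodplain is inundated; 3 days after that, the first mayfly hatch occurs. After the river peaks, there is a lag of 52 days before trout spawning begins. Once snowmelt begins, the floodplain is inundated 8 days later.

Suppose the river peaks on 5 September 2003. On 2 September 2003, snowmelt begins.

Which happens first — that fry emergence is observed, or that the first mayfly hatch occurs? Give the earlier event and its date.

The first mayfly hatch occurs — 13 September 2003

The river peaks: Sep 5, 2003.
Trout spawning begins: Sep 5, 2003 + 52 days = Oct 27, 2003.
Fry emergence is observed: Oct 27, 2003 + 8 days = Nov 4, 2003.
Snowmelt begins: Sep 2, 2003.
The floodplain is inundated: Sep 2, 2003 + 8 days = Sep 10, 2003.
The first mayfly hatch occurs: Sep 10, 2003 + 3 days = Sep 13, 2003.
Comparing: fry emergence is observed on Nov 4, 2003 vs the first mayfly hatch occurs on Sep 13, 2003. Earlier: the first mayfly hatch occurs.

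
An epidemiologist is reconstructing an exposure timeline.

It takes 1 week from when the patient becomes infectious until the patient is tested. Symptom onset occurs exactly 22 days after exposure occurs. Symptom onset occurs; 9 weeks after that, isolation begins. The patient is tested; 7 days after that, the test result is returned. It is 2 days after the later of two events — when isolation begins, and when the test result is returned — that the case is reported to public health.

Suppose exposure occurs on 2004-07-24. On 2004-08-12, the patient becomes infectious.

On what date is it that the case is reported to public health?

Exposure occurs: Jul 24, 2004.
Symptom onset occurs: Jul 24, 2004 + 22 days = Aug 15, 2004.
Isolation begins: Aug 15, 2004 + 9 weeks = Oct 17, 2004.
The patient becomes infectious: Aug 12, 2004.
The patient is tested: Aug 12, 2004 + 1 week = Aug 19, 2004.
The test result is returned: Aug 19, 2004 + 7 days = Aug 26, 2004.
Both prerequisites met — isolation begins (Oct 17, 2004), the test result is returned (Aug 26, 2004); the later is Oct 17, 2004.
The case is reported to public health: Oct 17, 2004 + 2 days = Oct 19, 2004.

2004-10-19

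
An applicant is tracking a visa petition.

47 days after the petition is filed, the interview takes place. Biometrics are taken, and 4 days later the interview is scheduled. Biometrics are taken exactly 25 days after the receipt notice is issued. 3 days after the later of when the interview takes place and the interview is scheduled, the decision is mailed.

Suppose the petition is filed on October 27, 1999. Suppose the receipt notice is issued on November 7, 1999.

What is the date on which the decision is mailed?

December 16, 1999

The petition is filed: Oct 27, 1999.
The interview takes place: Oct 27, 1999 + 47 days = Dec 13, 1999.
The receipt notice is issued: Nov 7, 1999.
Biometrics are taken: Nov 7, 1999 + 25 days = Dec 2, 1999.
The interview is scheduled: Dec 2, 1999 + 4 days = Dec 6, 1999.
Both prerequisites met — the interview takes place (Dec 13, 1999), the interview is scheduled (Dec 6, 1999); the later is Dec 13, 1999.
The decision is mailed: Dec 13, 1999 + 3 days = Dec 16, 1999.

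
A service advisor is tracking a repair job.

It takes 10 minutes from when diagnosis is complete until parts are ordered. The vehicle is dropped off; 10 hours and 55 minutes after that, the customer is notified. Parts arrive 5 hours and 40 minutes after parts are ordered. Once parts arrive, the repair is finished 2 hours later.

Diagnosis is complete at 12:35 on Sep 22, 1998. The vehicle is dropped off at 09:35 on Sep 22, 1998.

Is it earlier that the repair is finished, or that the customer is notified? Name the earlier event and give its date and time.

Diagnosis is complete: 12:35 Sep 22, 1998.
Parts are ordered: 12:35 Sep 22, 1998 + 10m = 12:45 Sep 22, 1998.
Parts arrive: 12:45 Sep 22, 1998 + 5h40m = 18:25 Sep 22, 1998.
The repair is finished: 18:25 Sep 22, 1998 + 2h = 20:25 Sep 22, 1998.
The vehicle is dropped off: 09:35 Sep 22, 1998.
The customer is notified: 09:35 Sep 22, 1998 + 10h55m = 20:30 Sep 22, 1998.
Comparing: the repair is finished at 20:25 Sep 22, 1998 vs the customer is notified at 20:30 Sep 22, 1998. Earlier: the repair is finished.

The repair is finished — 20:25 on Sep 22, 1998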